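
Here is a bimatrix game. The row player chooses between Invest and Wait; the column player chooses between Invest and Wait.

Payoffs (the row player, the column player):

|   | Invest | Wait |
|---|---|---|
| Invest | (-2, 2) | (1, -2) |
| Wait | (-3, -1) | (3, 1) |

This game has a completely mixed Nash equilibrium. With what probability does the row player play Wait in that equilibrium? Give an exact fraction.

2/3

Let x be the probability that the row player plays Invest. In a completely mixed equilibrium, the column player must be indifferent between Invest and Wait.
The column player's expected payoff from Invest is 2x − (1−x); from Wait it is −2x + (1−x).
Setting these equal: 3x − 1 = −3x + 1, so x = 1/3.
Therefore the row player plays Wait with probability 1 − 1/3 = 2/3.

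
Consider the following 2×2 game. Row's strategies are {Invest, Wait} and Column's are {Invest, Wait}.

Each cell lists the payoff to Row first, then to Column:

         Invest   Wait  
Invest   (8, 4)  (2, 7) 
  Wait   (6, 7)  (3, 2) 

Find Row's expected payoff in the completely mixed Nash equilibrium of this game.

First find y, the probability Column plays Invest, from Row's indifference between Invest and Wait: 8y + 2(1−y) = 6y + 3(1−y), giving y = 1/3.
Since Row is indifferent in equilibrium, Row's expected payoff equals the payoff from either row against (1/3, 2/3). Using Invest: 8(1/3) + 2(2/3) = 4.

4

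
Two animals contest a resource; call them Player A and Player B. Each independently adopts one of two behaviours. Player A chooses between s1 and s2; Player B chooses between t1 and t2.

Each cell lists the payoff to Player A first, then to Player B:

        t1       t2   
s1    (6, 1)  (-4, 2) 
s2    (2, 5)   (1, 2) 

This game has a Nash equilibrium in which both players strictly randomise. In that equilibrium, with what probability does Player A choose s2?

Let r be the probability that Player A plays s1. In a completely mixed equilibrium, Player B must be indifferent between t1 and t2.
Player B's expected payoff from t1 is r + 5(1−r); from t2 it is 2r + 2(1−r).
Setting these equal: −4r + 5 = 2, so r = 3/4.
Therefore Player A plays s2 with probability 1 − 3/4 = 1/4.

1/4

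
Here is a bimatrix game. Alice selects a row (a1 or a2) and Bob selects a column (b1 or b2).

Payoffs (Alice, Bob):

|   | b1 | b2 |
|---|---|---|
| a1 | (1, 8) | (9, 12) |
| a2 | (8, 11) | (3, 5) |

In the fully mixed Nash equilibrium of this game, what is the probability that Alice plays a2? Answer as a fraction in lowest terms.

Let r be the probability that Alice plays a1. In a completely mixed equilibrium, Bob must be indifferent between b1 and b2.
Bob's expected payoff from b1 is 8r + 11(1−r); from b2 it is 12r + 5(1−r).
Setting these equal: −3r + 11 = 7r + 5, so r = 3/5.
Therefore Alice plays a2 with probability 1 − 3/5 = 2/5.

2/5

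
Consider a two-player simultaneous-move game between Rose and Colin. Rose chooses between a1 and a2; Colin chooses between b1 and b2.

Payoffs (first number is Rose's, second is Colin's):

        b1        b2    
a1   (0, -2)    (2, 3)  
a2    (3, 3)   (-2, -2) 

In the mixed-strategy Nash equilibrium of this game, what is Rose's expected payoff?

6/7

First find q, the probability Colin plays b1, from Rose's indifference between a1 and a2: 2(1−q) = 3q − 2(1−q), giving q = 4/7.
Since Rose is indifferent in equilibrium, Rose's expected payoff equals the payoff from either row against (4/7, 3/7). Using a1: 2(3/7) = 6/7.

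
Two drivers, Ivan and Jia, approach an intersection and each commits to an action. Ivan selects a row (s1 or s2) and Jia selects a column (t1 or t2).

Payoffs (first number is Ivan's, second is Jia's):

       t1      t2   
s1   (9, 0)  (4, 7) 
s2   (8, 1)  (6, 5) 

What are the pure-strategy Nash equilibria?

(s2, t2)

(s1, t1): Jia prefers t2 (7 > 0) — not an equilibrium.
(s1, t2): Ivan prefers s2 (6 > 4) — not an equilibrium.
(s2, t1): Ivan prefers s1 (9 > 8); Jia prefers t2 (5 > 1) — not an equilibrium.
(s2, t2): Ivan gets 6 ≥ 4 from s1, and Jia gets 5 ≥ 1 from t1 — Nash equilibrium.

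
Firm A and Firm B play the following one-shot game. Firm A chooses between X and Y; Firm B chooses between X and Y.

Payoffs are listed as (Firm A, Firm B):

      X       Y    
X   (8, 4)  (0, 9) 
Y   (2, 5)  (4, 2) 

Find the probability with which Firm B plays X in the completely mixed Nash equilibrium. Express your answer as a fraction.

Let q be the probability that Firm B plays X. In a completely mixed equilibrium, Firm A must be indifferent between X and Y.
Firm A's expected payoff from X is 8q; from Y it is 2q + 4(1−q).
Setting these equal: 8q = −2q + 4, so q = 2/5.

2/5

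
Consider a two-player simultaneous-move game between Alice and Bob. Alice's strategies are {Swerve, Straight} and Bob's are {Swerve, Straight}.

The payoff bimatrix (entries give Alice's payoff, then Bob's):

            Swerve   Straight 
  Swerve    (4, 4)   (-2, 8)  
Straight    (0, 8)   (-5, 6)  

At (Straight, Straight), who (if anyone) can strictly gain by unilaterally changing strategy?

Both

Alice at (Straight, Straight) earns -5; deviating to Swerve yields -2 — a strict improvement.
Bob earns 6; deviating to Swerve yields 8 — a strict improvement.
Both Alice and Bob have strictly profitable deviations.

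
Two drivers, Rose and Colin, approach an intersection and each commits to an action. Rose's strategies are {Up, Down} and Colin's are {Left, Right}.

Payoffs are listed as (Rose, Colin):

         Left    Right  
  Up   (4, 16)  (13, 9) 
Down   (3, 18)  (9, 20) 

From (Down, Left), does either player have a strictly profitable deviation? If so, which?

Both

Rose at (Down, Left) earns 3; deviating to Up yields 4 — a strict improvement.
Colin earns 18; deviating to Right yields 20 — a strict improvement.
Both Rose and Colin have strictly profitable deviations.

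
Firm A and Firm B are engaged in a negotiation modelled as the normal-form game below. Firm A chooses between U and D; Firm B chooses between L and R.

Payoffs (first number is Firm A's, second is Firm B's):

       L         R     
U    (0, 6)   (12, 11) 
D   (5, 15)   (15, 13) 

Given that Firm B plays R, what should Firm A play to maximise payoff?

Against R, Firm A earns 12 from U and 15 from D.
So D is the best response.

D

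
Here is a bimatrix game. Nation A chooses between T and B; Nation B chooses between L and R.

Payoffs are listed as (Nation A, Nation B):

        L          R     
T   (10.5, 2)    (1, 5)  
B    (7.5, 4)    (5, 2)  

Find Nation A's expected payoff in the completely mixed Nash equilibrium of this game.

First find y, the probability Nation B plays L, from Nation A's indifference between T and B: 10.5y + (1−y) = 7.5y + 5(1−y), giving y = 4/7.
Since Nation A is indifferent in equilibrium, Nation A's expected payoff equals the payoff from either row against (4/7, 3/7). Using T: 10.5(4/7) + (3/7) = 45/7.

45/7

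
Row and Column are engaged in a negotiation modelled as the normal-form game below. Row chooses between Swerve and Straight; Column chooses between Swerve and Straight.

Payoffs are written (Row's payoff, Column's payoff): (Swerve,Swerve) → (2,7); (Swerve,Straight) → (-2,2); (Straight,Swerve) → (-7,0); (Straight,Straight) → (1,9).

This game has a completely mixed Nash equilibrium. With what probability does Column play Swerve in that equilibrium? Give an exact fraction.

1/4

Let c be the probability that Column plays Swerve. In a completely mixed equilibrium, Row must be indifferent between Swerve and Straight.
Row's expected payoff from Swerve is 2c − 2(1−c); from Straight it is −7c + (1−c).
Setting these equal: 4c − 2 = −8c + 1, so c = 1/4.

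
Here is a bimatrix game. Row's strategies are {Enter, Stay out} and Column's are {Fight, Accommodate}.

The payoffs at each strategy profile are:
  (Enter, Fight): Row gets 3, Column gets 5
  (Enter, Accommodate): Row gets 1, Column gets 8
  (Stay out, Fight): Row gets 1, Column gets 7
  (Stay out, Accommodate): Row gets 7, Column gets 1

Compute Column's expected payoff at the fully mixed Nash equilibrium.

First find x, the probability Row plays Enter, from Column's indifference between Fight and Accommodate: 5x + 7(1−x) = 8x + (1−x), giving x = 2/3.
Since Column is indifferent in equilibrium, Column's expected payoff equals the payoff from either column against (2/3, 1/3). Using Fight: 5(2/3) + 7(1/3) = 17/3.

17/3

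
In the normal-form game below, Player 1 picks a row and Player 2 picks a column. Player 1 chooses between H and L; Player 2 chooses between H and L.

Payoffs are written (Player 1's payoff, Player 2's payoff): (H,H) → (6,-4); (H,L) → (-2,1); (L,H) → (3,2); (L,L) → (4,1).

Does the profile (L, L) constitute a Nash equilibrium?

At (L, L), Player 1 earns 4; switching to H would give -2, so Player 1 has no profitable deviation.
Player 2 earns 1; switching to H would give 2, so Player 2 would deviate.
Since at least one player can profitably deviate, this is not a Nash equilibrium.

No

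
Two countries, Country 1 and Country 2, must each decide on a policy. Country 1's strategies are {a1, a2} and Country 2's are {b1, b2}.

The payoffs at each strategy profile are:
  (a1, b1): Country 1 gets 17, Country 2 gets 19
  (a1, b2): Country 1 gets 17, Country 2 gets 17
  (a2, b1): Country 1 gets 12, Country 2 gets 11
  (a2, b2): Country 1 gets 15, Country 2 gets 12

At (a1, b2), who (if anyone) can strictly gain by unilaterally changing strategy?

Country 1 at (a1, b2) earns 17; deviating to a2 yields 15 — not better.
Country 2 earns 17; deviating to b1 yields 19 — a strict improvement.
Only Country 2 has a strictly profitable deviation.

Country 2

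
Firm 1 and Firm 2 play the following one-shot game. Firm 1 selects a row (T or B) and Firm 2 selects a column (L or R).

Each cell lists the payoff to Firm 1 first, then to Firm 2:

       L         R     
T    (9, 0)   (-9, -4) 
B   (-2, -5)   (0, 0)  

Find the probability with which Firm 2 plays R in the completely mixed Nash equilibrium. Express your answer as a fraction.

Let c be the probability that Firm 2 plays L. In a completely mixed equilibrium, Firm 1 must be indifferent between T and B.
Firm 1's expected payoff from T is 9c − 9(1−c); from B it is −2c.
Setting these equal: 18c − 9 = −2c, so c = 9/20.
Therefore Firm 2 plays R with probability 1 − 9/20 = 11/20.

11/20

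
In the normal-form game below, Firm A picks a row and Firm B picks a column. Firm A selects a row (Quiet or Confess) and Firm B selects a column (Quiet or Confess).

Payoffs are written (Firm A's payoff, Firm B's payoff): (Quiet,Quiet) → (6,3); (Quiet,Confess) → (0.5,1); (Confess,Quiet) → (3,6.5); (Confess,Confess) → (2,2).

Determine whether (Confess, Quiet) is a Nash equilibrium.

At (Confess, Quiet), Firm A earns 3; switching to Quiet would give 6, so Firm A would deviate.
Firm B earns 6.5; switching to Confess would give 2, so Firm B has no profitable deviation.
Since at least one player can profitably deviate, this is not a Nash equilibrium.

No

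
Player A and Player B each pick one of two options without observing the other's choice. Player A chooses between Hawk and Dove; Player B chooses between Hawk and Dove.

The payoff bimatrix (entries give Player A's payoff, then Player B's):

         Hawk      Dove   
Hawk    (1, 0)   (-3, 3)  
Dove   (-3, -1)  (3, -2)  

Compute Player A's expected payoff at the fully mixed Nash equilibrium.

-3/5

First find q, the probability Player B plays Hawk, from Player A's indifference between Hawk and Dove: q − 3(1−q) = −3q + 3(1−q), giving q = 3/5.
Since Player A is indifferent in equilibrium, Player A's expected payoff equals the payoff from either row against (3/5, 2/5). Using Hawk: (3/5) − 3(2/5) = -3/5.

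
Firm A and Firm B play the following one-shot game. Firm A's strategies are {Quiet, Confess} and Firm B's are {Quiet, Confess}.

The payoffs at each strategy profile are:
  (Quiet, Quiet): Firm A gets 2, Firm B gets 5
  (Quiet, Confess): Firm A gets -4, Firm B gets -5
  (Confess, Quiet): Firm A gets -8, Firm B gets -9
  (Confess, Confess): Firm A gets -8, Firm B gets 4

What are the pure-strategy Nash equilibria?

(Quiet, Quiet): Firm A gets 2 ≥ -8 from Confess, and Firm B gets 5 ≥ -5 from Confess — Nash equilibrium.
(Quiet, Confess): Firm B prefers Quiet (5 > -5) — not an equilibrium.
(Confess, Quiet): Firm A prefers Quiet (2 > -8); Firm B prefers Confess (4 > -9) — not an equilibrium.
(Confess, Confess): Firm A prefers Quiet (-4 > -8) — not an equilibrium.

(Quiet, Quiet)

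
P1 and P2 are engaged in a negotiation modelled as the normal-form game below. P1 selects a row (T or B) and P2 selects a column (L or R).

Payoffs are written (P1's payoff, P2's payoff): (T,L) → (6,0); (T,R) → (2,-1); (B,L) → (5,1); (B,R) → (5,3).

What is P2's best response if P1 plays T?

L

Against T, P2 earns 0 from L and -1 from R.
So L is the best response.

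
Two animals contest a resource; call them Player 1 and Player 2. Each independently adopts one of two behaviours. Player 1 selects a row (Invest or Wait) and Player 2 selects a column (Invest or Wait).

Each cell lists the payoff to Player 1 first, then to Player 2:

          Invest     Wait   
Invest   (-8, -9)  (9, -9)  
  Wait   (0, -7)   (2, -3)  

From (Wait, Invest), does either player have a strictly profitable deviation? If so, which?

Player 2

Player 1 at (Wait, Invest) earns 0; deviating to Invest yields -8 — not better.
Player 2 earns -7; deviating to Wait yields -3 — a strict improvement.
Only Player 2 has a strictly profitable deviation.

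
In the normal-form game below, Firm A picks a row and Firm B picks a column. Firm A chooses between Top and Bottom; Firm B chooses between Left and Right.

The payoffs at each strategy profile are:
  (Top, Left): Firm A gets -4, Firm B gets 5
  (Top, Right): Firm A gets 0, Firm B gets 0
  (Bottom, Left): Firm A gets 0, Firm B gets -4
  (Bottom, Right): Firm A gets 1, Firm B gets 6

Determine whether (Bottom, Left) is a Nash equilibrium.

No

At (Bottom, Left), Firm A earns 0; switching to Top would give -4, so Firm A has no profitable deviation.
Firm B earns -4; switching to Right would give 6, so Firm B would deviate.
Since at least one player can profitably deviate, this is not a Nash equilibrium.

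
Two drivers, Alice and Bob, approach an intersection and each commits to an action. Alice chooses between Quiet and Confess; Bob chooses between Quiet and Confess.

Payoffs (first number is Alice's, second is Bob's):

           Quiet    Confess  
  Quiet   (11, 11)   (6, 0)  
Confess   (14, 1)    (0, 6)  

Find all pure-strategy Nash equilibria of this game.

none

(Quiet, Quiet): Alice prefers Confess (14 > 11) — not an equilibrium.
(Quiet, Confess): Bob prefers Quiet (11 > 0) — not an equilibrium.
(Confess, Quiet): Bob prefers Confess (6 > 1) — not an equilibrium.
(Confess, Confess): Alice prefers Quiet (6 > 0) — not an equilibrium.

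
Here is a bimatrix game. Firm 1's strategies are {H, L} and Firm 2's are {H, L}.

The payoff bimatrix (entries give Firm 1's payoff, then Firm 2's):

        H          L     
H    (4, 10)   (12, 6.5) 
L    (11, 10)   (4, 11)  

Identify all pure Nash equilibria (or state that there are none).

(H, H): Firm 1 prefers L (11 > 4) — not an equilibrium.
(H, L): Firm 2 prefers H (10 > 6.5) — not an equilibrium.
(L, H): Firm 2 prefers L (11 > 10) — not an equilibrium.
(L, L): Firm 1 prefers H (12 > 4) — not an equilibrium.

none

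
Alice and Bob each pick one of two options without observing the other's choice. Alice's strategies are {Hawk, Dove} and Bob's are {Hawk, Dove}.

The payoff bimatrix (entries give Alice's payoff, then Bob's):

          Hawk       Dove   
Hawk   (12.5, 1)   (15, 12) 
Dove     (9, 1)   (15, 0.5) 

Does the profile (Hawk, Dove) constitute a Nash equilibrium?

At (Hawk, Dove), Alice earns 15; switching to Dove would give 15, so Alice has no profitable deviation.
Bob earns 12; switching to Hawk would give 1, so Bob has no profitable deviation.
Neither player can gain by a unilateral deviation, so this profile is a Nash equilibrium.

Yes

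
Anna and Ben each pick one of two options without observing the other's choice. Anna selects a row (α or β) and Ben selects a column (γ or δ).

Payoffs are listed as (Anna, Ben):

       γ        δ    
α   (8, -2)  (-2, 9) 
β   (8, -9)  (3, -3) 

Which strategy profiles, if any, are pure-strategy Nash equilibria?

(β, δ)

(α, γ): Ben prefers δ (9 > -2) — not an equilibrium.
(α, δ): Anna prefers β (3 > -2) — not an equilibrium.
(β, γ): Ben prefers δ (-3 > -9) — not an equilibrium.
(β, δ): Anna gets 3 ≥ -2 from α, and Ben gets -3 ≥ -9 from γ — Nash equilibrium.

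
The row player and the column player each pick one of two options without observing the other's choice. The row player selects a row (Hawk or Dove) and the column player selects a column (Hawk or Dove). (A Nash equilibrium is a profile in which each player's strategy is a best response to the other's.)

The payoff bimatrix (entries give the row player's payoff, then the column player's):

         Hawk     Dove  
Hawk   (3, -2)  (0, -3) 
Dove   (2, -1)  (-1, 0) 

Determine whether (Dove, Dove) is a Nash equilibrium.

At (Dove, Dove), the row player earns -1; switching to Hawk would give 0, so the row player would deviate.
The column player earns 0; switching to Hawk would give -1, so the column player has no profitable deviation.
Since at least one player can profitably deviate, this is not a Nash equilibrium.

No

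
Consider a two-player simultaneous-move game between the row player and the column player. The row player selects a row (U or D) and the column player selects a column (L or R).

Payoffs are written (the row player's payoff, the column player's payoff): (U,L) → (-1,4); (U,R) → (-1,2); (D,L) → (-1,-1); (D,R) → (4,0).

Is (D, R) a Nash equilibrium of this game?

Yes

At (D, R), the row player earns 4; switching to U would give -1, so the row player has no profitable deviation.
The column player earns 0; switching to L would give -1, so the column player has no profitable deviation.
Neither player can gain by a unilateral deviation, so this profile is a Nash equilibrium.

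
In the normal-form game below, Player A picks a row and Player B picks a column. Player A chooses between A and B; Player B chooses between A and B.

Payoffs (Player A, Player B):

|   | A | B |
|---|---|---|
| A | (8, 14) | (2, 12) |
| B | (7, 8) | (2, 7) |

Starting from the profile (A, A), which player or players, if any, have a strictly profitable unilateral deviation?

Player A at (A, A) earns 8; deviating to B yields 7 — not better.
Player B earns 14; deviating to B yields 12 — not better.
Neither player can strictly improve; the profile is a Nash equilibrium.

Neither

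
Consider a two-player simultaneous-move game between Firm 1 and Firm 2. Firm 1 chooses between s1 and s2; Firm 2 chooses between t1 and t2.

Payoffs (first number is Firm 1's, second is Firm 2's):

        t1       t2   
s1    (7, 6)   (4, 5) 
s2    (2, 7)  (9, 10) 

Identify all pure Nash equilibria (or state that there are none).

(s1, t1): Firm 1 gets 7 ≥ 2 from s2, and Firm 2 gets 6 ≥ 5 from t2 — Nash equilibrium.
(s1, t2): Firm 1 prefers s2 (9 > 4); Firm 2 prefers t1 (6 > 5) — not an equilibrium.
(s2, t1): Firm 1 prefers s1 (7 > 2); Firm 2 prefers t2 (10 > 7) — not an equilibrium.
(s2, t2): Firm 1 gets 9 ≥ 4 from s1, and Firm 2 gets 10 ≥ 7 from t1 — Nash equilibrium.

(s1, t1) and (s2, t2)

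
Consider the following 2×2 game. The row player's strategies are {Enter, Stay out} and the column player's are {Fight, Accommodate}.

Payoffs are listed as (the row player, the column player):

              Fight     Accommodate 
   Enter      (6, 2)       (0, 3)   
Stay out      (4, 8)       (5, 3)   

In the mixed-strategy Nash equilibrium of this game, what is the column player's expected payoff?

3

First find p, the probability the row player plays Enter, from the column player's indifference between Fight and Accommodate: 2p + 8(1−p) = 3p + 3(1−p), giving p = 5/6.
Since the column player is indifferent in equilibrium, the column player's expected payoff equals the payoff from either column against (5/6, 1/6). Using Fight: 2(5/6) + 8(1/6) = 3.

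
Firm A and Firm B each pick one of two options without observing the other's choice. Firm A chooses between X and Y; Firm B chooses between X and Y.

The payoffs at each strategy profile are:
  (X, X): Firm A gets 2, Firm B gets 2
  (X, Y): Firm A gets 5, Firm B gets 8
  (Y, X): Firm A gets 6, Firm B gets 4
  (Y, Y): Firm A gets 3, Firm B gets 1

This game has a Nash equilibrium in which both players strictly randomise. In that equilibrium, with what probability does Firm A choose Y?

Let p be the probability that Firm A plays X. In a completely mixed equilibrium, Firm B must be indifferent between X and Y.
Firm B's expected payoff from X is 2p + 4(1−p); from Y it is 8p + (1−p).
Setting these equal: −2p + 4 = 7p + 1, so p = 1/3.
Therefore Firm A plays Y with probability 1 − 1/3 = 2/3.

2/3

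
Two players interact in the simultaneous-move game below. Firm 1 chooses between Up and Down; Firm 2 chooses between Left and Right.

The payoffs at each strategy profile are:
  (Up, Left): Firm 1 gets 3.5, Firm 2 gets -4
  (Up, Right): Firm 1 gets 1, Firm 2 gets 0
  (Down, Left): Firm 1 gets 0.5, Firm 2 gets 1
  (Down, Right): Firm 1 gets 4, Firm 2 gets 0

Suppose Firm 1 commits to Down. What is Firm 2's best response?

Against Down, Firm 2 earns 1 from Left and 0 from Right.
So Left is the best response.

Left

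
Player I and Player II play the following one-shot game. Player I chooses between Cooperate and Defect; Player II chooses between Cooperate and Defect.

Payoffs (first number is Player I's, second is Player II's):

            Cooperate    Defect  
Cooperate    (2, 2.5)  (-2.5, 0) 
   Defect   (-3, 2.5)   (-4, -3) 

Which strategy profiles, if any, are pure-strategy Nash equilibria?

(Cooperate, Cooperate)

(Cooperate, Cooperate): Player I gets 2 ≥ -3 from Defect, and Player II gets 2.5 ≥ 0 from Defect — Nash equilibrium.
(Cooperate, Defect): Player II prefers Cooperate (2.5 > 0) — not an equilibrium.
(Defect, Cooperate): Player I prefers Cooperate (2 > -3) — not an equilibrium.
(Defect, Defect): Player I prefers Cooperate (-2.5 > -4); Player II prefers Cooperate (2.5 > -3) — not an equilibrium.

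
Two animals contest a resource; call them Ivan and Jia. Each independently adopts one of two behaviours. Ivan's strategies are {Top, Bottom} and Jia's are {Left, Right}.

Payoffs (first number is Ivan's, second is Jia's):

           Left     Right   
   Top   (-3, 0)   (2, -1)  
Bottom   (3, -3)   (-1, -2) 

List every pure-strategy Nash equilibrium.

(Top, Left): Ivan prefers Bottom (3 > -3) — not an equilibrium.
(Top, Right): Jia prefers Left (0 > -1) — not an equilibrium.
(Bottom, Left): Jia prefers Right (-2 > -3) — not an equilibrium.
(Bottom, Right): Ivan prefers Top (2 > -1) — not an equilibrium.

none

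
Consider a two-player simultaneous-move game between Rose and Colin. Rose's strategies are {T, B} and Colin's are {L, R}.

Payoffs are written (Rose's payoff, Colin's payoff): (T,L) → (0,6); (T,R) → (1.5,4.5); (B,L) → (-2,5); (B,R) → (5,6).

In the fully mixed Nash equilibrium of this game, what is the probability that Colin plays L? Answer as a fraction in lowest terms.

7/11

Let y be the probability that Colin plays L. In a completely mixed equilibrium, Rose must be indifferent between T and B.
Rose's expected payoff from T is 1.5(1−y); from B it is −2y + 5(1−y).
Setting these equal: −1.5y + 1.5 = −7y + 5, so y = 7/11.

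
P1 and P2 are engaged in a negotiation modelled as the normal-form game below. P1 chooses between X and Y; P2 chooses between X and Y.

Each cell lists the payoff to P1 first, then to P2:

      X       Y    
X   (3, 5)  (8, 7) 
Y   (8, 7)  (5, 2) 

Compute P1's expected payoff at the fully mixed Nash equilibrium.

First find q, the probability P2 plays X, from P1's indifference between X and Y: 3q + 8(1−q) = 8q + 5(1−q), giving q = 3/8.
Since P1 is indifferent in equilibrium, P1's expected payoff equals the payoff from either row against (3/8, 5/8). Using X: 3(3/8) + 8(5/8) = 49/8.

49/8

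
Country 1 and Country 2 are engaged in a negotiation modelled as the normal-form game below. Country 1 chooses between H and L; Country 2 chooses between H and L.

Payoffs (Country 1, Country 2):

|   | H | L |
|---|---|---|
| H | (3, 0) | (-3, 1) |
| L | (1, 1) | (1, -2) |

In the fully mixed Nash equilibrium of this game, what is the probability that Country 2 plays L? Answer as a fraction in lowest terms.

1/3

Let y be the probability that Country 2 plays H. In a completely mixed equilibrium, Country 1 must be indifferent between H and L.
Country 1's expected payoff from H is 3y − 3(1−y); from L it is y + (1−y).
Setting these equal: 6y − 3 = 1, so y = 2/3.
Therefore Country 2 plays L with probability 1 − 2/3 = 1/3.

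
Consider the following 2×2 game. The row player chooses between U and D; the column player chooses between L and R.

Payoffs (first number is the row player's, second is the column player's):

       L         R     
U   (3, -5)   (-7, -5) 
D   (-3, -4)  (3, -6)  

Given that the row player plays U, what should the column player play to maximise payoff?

either — both L and R are best responses

Against U, the column player earns -5 from L and -5 from R.
So either strategy is a best response.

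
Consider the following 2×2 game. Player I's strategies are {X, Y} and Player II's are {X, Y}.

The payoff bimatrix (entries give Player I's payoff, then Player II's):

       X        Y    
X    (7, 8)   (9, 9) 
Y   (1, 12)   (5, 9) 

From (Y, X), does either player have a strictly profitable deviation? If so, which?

Player I

Player I at (Y, X) earns 1; deviating to X yields 7 — a strict improvement.
Player II earns 12; deviating to Y yields 9 — not better.
Only Player I has a strictly profitable deviation.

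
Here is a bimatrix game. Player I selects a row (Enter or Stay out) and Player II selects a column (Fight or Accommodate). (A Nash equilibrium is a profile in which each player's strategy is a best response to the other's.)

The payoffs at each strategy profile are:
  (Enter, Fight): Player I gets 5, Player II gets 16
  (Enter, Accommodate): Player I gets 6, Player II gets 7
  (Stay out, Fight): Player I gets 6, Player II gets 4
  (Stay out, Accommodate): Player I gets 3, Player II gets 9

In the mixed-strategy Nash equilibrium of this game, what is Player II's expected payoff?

58/7

First find p, the probability Player I plays Enter, from Player II's indifference between Fight and Accommodate: 16p + 4(1−p) = 7p + 9(1−p), giving p = 5/14.
Since Player II is indifferent in equilibrium, Player II's expected payoff equals the payoff from either column against (5/14, 9/14). Using Fight: 16(5/14) + 4(9/14) = 58/7.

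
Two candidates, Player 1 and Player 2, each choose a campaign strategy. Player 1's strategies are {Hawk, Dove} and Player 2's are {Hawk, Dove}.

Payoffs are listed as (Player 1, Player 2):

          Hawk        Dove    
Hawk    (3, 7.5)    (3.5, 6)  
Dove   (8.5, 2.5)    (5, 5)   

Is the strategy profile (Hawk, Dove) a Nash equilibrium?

At (Hawk, Dove), Player 1 earns 3.5; switching to Dove would give 5, so Player 1 would deviate.
Player 2 earns 6; switching to Hawk would give 7.5, so Player 2 would deviate.
Since at least one player can profitably deviate, this is not a Nash equilibrium.

No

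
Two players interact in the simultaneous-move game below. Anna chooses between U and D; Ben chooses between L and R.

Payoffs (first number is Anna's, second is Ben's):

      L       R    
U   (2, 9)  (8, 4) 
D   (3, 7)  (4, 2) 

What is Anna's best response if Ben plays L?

Against L, Anna earns 2 from U and 3 from D.
So D is the best response.

D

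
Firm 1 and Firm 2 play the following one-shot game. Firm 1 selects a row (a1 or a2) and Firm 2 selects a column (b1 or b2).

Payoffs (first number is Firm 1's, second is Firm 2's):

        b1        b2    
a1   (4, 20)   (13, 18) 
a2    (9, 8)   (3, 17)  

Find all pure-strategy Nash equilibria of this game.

(a1, b1): Firm 1 prefers a2 (9 > 4) — not an equilibrium.
(a1, b2): Firm 2 prefers b1 (20 > 18) — not an equilibrium.
(a2, b1): Firm 2 prefers b2 (17 > 8) — not an equilibrium.
(a2, b2): Firm 1 prefers a1 (13 > 3) — not an equilibrium.

none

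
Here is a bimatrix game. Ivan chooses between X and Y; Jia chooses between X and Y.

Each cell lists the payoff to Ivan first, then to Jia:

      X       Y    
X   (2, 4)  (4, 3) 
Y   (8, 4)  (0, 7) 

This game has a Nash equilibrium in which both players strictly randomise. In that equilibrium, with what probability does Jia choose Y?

Let y be the probability that Jia plays X. In a completely mixed equilibrium, Ivan must be indifferent between X and Y.
Ivan's expected payoff from X is 2y + 4(1−y); from Y it is 8y.
Setting these equal: −2y + 4 = 8y, so y = 2/5.
Therefore Jia plays Y with probability 1 − 2/5 = 3/5.

3/5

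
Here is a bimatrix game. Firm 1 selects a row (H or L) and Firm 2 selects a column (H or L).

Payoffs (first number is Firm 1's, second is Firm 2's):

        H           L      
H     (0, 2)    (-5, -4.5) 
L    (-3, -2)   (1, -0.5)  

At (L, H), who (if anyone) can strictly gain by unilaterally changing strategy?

Firm 1 at (L, H) earns -3; deviating to H yields 0 — a strict improvement.
Firm 2 earns -2; deviating to L yields -0.5 — a strict improvement.
Both Firm 1 and Firm 2 have strictly profitable deviations.

Both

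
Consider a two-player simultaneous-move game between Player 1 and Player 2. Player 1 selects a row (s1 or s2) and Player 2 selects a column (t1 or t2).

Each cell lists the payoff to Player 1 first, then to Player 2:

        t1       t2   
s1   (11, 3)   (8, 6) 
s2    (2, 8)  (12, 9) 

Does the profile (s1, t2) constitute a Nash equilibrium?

No

At (s1, t2), Player 1 earns 8; switching to s2 would give 12, so Player 1 would deviate.
Player 2 earns 6; switching to t1 would give 3, so Player 2 has no profitable deviation.
Since at least one player can profitably deviate, this is not a Nash equilibrium.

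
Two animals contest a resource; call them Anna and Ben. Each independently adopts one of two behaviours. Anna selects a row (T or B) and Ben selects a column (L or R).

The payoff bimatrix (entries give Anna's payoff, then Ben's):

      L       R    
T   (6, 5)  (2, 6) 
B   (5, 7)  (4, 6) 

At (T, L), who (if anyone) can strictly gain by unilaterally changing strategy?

Anna at (T, L) earns 6; deviating to B yields 5 — not better.
Ben earns 5; deviating to R yields 6 — a strict improvement.
Only Ben has a strictly profitable deviation.

Ben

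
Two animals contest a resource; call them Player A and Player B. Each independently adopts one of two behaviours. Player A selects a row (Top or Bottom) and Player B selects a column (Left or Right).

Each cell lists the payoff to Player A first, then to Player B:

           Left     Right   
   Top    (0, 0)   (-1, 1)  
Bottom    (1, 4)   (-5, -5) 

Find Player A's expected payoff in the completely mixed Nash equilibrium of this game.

First find y, the probability Player B plays Left, from Player A's indifference between Top and Bottom: −(1−y) = y − 5(1−y), giving y = 4/5.
Since Player A is indifferent in equilibrium, Player A's expected payoff equals the payoff from either row against (4/5, 1/5). Using Top: −(1/5) = -1/5.

-1/5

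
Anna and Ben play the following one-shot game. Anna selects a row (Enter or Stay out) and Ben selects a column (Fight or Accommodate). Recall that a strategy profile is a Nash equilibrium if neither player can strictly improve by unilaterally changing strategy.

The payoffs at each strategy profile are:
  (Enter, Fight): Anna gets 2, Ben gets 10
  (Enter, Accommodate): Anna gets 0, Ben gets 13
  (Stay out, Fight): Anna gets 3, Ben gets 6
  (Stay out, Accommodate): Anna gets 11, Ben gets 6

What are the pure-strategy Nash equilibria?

(Enter, Fight): Anna prefers Stay out (3 > 2); Ben prefers Accommodate (13 > 10) — not an equilibrium.
(Enter, Accommodate): Anna prefers Stay out (11 > 0) — not an equilibrium.
(Stay out, Fight): Anna gets 3 ≥ 2 from Enter, and Ben gets 6 ≥ 6 from Accommodate — Nash equilibrium.
(Stay out, Accommodate): Anna gets 11 ≥ 0 from Enter, and Ben gets 6 ≥ 6 from Fight — Nash equilibrium.

(Stay out, Fight) and (Stay out, Accommodate)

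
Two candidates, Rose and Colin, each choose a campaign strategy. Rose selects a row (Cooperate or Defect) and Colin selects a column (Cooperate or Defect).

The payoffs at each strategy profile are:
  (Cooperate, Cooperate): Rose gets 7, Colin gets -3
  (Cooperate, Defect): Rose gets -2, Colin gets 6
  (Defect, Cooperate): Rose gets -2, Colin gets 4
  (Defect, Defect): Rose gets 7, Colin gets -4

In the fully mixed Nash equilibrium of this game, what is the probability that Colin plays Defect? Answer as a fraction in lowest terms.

Let q be the probability that Colin plays Cooperate. In a completely mixed equilibrium, Rose must be indifferent between Cooperate and Defect.
Rose's expected payoff from Cooperate is 7q − 2(1−q); from Defect it is −2q + 7(1−q).
Setting these equal: 9q − 2 = −9q + 7, so q = 1/2.
Therefore Colin plays Defect with probability 1 − 1/2 = 1/2.

1/2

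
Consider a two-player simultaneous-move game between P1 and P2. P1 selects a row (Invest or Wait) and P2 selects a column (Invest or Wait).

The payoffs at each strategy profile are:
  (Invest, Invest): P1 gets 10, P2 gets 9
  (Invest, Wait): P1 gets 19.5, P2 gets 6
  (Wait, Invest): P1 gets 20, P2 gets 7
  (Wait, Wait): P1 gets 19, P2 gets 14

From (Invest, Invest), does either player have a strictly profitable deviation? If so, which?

P1

P1 at (Invest, Invest) earns 10; deviating to Wait yields 20 — a strict improvement.
P2 earns 9; deviating to Wait yields 6 — not better.
Only P1 has a strictly profitable deviation.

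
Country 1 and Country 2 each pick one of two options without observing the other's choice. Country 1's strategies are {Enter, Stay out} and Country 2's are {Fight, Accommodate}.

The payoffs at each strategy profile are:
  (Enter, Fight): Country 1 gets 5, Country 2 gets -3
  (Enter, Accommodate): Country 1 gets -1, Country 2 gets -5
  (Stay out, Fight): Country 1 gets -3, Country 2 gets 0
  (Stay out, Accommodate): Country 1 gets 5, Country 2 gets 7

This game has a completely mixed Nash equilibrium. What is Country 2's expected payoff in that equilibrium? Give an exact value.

First find p, the probability Country 1 plays Enter, from Country 2's indifference between Fight and Accommodate: −3p = −5p + 7(1−p), giving p = 7/9.
Since Country 2 is indifferent in equilibrium, Country 2's expected payoff equals the payoff from either column against (7/9, 2/9). Using Fight: −3(7/9) = -7/3.

-7/3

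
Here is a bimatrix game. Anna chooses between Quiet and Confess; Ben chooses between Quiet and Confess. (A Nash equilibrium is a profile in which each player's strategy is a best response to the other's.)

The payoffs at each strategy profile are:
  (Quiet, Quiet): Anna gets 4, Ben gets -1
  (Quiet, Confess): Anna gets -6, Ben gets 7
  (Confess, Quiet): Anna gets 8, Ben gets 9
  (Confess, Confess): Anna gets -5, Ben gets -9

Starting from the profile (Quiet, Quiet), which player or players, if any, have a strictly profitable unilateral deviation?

Both

Anna at (Quiet, Quiet) earns 4; deviating to Confess yields 8 — a strict improvement.
Ben earns -1; deviating to Confess yields 7 — a strict improvement.
Both Anna and Ben have strictly profitable deviations.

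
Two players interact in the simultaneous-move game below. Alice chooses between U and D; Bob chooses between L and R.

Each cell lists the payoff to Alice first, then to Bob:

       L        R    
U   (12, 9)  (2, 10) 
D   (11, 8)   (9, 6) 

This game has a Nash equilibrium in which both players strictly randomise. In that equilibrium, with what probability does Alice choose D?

Let x be the probability that Alice plays U. In a completely mixed equilibrium, Bob must be indifferent between L and R.
Bob's expected payoff from L is 9x + 8(1−x); from R it is 10x + 6(1−x).
Setting these equal: x + 8 = 4x + 6, so x = 2/3.
Therefore Alice plays D with probability 1 − 2/3 = 1/3.

1/3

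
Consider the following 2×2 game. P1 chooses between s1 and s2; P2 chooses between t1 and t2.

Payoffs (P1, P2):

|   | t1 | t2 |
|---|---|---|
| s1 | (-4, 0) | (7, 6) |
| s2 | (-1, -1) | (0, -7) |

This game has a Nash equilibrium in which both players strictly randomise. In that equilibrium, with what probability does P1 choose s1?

Let p be the probability that P1 plays s1. In a completely mixed equilibrium, P2 must be indifferent between t1 and t2.
P2's expected payoff from t1 is −(1−p); from t2 it is 6p − 7(1−p).
Setting these equal: p − 1 = 13p − 7, so p = 1/2.

1/2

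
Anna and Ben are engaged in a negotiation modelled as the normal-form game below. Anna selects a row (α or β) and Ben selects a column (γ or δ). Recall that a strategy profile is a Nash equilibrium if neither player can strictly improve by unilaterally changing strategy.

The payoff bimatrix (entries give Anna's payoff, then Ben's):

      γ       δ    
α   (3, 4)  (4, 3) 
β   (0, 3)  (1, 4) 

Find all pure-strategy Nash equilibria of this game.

(α, γ): Anna gets 3 ≥ 0 from β, and Ben gets 4 ≥ 3 from δ — Nash equilibrium.
(α, δ): Ben prefers γ (4 > 3) — not an equilibrium.
(β, γ): Anna prefers α (3 > 0); Ben prefers δ (4 > 3) — not an equilibrium.
(β, δ): Anna prefers α (4 > 1) — not an equilibrium.

(α, γ)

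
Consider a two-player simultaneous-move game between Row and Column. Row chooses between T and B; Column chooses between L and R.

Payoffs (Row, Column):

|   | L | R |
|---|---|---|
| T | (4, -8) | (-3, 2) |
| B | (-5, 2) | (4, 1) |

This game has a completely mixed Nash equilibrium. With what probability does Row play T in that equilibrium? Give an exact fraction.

1/11

Let x be the probability that Row plays T. In a completely mixed equilibrium, Column must be indifferent between L and R.
Column's expected payoff from L is −8x + 2(1−x); from R it is 2x + (1−x).
Setting these equal: −10x + 2 = x + 1, so x = 1/11.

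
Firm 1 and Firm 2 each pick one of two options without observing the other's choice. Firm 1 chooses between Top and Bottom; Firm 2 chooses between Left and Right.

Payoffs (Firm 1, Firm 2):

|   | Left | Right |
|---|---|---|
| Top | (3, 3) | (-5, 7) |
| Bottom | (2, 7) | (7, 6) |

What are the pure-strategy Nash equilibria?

none

(Top, Left): Firm 2 prefers Right (7 > 3) — not an equilibrium.
(Top, Right): Firm 1 prefers Bottom (7 > -5) — not an equilibrium.
(Bottom, Left): Firm 1 prefers Top (3 > 2) — not an equilibrium.
(Bottom, Right): Firm 2 prefers Left (7 > 6) — not an equilibrium.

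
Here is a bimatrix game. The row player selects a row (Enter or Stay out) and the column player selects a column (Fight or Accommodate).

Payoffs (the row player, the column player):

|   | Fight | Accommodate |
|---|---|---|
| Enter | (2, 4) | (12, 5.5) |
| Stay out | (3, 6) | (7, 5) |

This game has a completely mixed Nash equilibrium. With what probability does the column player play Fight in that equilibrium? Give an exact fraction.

Let q be the probability that the column player plays Fight. In a completely mixed equilibrium, the row player must be indifferent between Enter and Stay out.
The row player's expected payoff from Enter is 2q + 12(1−q); from Stay out it is 3q + 7(1−q).
Setting these equal: −10q + 12 = −4q + 7, so q = 5/6.

5/6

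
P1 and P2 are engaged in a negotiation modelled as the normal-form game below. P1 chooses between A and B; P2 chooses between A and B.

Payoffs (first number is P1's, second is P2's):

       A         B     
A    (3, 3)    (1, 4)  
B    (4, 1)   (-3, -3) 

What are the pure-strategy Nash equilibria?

(A, B) and (B, A)

(A, A): P1 prefers B (4 > 3); P2 prefers B (4 > 3) — not an equilibrium.
(A, B): P1 gets 1 ≥ -3 from B, and P2 gets 4 ≥ 3 from A — Nash equilibrium.
(B, A): P1 gets 4 ≥ 3 from A, and P2 gets 1 ≥ -3 from B — Nash equilibrium.
(B, B): P1 prefers A (1 > -3); P2 prefers A (1 > -3) — not an equilibrium.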